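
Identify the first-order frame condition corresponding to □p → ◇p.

This schema is the D axiom.
Its frame correspondent is seriality — ∀x ∃y Rxy.

seriality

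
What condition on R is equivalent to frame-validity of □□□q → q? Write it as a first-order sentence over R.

∀x ∃w (xR³w ∧ x = w)

This is a Sahlqvist (Geach-type) schema ◇^0□^3q → □^0◇^0q.
First-order correspondent: ∀x ∃w (xR³w ∧ x = w).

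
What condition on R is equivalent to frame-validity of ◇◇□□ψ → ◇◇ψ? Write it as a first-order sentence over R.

∀x ∀y (xR²y → ∃w (yR²w ∧ xR²w))

This is a Sahlqvist (Geach-type) schema ◇^2□^2ψ → □^0◇^2ψ.
Minimal-valuation argument: fix x; take any y with xR^2y and any z with xR^0z. Set V(ψ) to the set of worlds R-reachable from y in exactly 2 steps. Then □^2ψ holds at y, so the antecedent holds at x; validity forces ◇^2ψ at z, giving a w with zR^2w and yR^2w.
First-order correspondent: ∀x ∀y (xR²y → ∃w (yR²w ∧ xR²w)).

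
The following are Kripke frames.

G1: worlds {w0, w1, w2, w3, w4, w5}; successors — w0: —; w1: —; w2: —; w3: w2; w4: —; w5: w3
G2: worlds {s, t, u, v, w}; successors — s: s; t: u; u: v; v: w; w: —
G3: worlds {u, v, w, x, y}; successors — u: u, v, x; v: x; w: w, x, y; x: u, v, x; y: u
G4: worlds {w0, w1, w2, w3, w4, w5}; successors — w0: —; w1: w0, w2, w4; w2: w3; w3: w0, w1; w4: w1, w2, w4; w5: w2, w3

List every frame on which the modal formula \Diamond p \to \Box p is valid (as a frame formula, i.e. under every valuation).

Frame correspondent (Sahlqvist): \forall x \forall y \forall z (Rxy \wedge Rxz \to y = z) — i.e. partial functionality.
G1: ✓.
G2: ✓.
G3: fails — u sees both u and v.
G4: fails — w1 sees both w0 and w2.
Valid on: G1, G2.

G1, G2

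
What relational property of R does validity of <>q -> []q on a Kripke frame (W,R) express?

partial functionality: forall x forall y forall z (Rxy & Rxz -> y = z)

Suppose ◇q→□q is valid. Take Rxy, Rxz and set V(q)={y}. Then ◇q at x, so □q at x, so q at z, i.e. z=y.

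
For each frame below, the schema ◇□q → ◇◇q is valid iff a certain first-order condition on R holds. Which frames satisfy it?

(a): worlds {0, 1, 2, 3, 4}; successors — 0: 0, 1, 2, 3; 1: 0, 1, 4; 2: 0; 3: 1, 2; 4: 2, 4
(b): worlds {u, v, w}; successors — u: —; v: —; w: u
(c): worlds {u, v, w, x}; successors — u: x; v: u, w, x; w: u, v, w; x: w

The schema corresponds to a generalized confluence (Geach) condition: ∀x ∀y (xRy → ∃w (yRw ∧ xR²w)).
(a): ✓.
(b): fails — wRu but no t with uRt and wR²t.
(c): ✓.
Valid on: (a), (c).

(a), (c)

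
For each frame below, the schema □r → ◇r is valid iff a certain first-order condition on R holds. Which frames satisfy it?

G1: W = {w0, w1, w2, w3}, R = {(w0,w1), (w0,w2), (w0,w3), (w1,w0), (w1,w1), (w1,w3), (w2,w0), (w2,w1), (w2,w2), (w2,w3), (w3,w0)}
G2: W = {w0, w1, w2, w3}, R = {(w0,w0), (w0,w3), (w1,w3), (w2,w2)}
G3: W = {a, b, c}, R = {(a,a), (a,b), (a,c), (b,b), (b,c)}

G1

Frame correspondent (Sahlqvist): ∀x ∃y Rxy — i.e. seriality.
G1: holds.
G2: fails — world w3 has no successor.
G3: fails — world c has no successor.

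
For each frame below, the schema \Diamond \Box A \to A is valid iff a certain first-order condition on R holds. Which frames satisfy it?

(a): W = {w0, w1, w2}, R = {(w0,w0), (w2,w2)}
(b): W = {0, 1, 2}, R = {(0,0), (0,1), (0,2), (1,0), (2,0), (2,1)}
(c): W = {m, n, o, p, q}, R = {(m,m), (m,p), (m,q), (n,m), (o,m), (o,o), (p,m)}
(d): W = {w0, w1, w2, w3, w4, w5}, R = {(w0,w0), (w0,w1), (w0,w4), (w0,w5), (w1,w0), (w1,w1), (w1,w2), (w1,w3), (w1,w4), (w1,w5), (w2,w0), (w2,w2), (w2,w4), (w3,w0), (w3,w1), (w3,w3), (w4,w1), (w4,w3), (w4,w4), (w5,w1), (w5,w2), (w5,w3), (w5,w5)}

The schema corresponds to symmetry: \forall x \forall y (Rxy \to Ryx).
(a): holds.
(b): fails — R21 but not R12.
(c): fails — Rom but not Rmo.
(d): fails — Rw4w3 but not Rw3w4.
Valid on: (a).

(a)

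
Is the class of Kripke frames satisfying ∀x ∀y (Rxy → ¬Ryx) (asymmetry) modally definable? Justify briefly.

No — not modally definable

Any modally definable frame class is closed under surjective bounded morphisms.
The 3-cycle (worlds 0,1,2 with 0→1→2→0) is asymmetric. Mapping every world to a single reflexive point • is a surjective bounded morphism, and the reflexive point is not asymmetric (R•• but asymmetry requires ¬R••).
So the class is not modally definable.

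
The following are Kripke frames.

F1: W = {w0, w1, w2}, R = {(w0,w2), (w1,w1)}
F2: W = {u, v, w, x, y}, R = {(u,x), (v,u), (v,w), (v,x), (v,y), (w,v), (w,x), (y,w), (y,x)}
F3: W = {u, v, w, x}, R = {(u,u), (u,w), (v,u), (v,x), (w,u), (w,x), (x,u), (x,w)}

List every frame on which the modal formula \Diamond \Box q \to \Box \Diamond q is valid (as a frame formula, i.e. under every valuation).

F3

This is the axiom for convergence; its first-order frame correspondent is \forall x \forall y \forall z (Rxy \wedge Rxz \to \exists w (Ryw \wedge Rzw)).
F1: fails — Rw0w2 and Rw0w2 but w2 and w2 have no common successor.
F2: fails — Rux and Rux but x and x have no common successor.
F3: holds.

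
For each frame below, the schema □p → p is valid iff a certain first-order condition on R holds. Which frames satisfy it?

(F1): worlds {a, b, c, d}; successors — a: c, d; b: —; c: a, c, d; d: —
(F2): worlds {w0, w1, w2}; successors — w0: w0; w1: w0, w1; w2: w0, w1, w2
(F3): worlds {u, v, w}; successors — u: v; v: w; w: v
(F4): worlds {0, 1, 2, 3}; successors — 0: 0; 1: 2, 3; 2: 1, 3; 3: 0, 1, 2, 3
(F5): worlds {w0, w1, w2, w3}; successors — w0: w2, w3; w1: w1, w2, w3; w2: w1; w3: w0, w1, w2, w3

(F2)

This is the axiom for reflexivity; its first-order frame correspondent is ∀x Rxx.
(F1): fails — world a does not see itself.
(F2): condition met.
(F3): fails — world u does not see itself.
(F4): fails — world 1 does not see itself.
(F5): fails — world w0 does not see itself.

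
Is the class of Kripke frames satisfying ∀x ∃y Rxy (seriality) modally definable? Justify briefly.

Yes, by □q → ◇q

The condition is seriality. A defining modal formula is □q → ◇q.
Suppose □q→◇q is valid. At any x set V(q)=W. Then □q at x, so ◇q at x, so x has a successor.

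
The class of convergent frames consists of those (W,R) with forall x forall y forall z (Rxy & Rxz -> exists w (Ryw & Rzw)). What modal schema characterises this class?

◇□s → □◇s

A defining formula is ◇□s → □◇s (the .2 axiom).
Suppose ◇□s→□◇s is valid. Take Rxy, Rxz and set V(s)={w : Ryw}. Then □s at y so ◇□s at x, so □◇s at x, so ◇s at z, giving w with Rzw and Ryw.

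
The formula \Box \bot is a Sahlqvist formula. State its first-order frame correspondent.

□⊥ is valid iff no world has any successor (otherwise □⊥ fails at any world with one).
The converse is a direct semantic check.
Frame condition: \forall x \forall y \neg Rxy.

emptiness of R: \forall x \forall y \neg Rxy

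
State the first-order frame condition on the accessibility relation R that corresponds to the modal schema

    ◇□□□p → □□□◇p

∀x ∀y ∀z ((xRy ∧ xR³z) → ∃w (yR³w ∧ zRw))

This is a Sahlqvist (Geach-type) schema ◇^1□^3p → □^3◇^1p.
First-order correspondent: ∀x ∀y ∀z ((xRy ∧ xR³z) → ∃w (yR³w ∧ zRw)).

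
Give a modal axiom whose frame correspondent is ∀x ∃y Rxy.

This is seriality; the standard corresponding axiom is D: □ψ → ◇ψ.
Suppose □ψ→◇ψ is valid. At any x set V(ψ)=W. Then □ψ at x, so ◇ψ at x, so x has a successor.

□ψ → ◇ψ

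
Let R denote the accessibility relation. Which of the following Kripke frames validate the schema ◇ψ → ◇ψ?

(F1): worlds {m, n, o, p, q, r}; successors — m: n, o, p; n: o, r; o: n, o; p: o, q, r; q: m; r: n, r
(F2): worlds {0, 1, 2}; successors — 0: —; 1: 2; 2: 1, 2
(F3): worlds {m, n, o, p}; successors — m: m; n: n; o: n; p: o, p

The schema corresponds to a generalized confluence (Geach) condition: ∀x ∀y (xRy → ∃w (y = w ∧ xRw)).
(F1): holds.
(F2): holds.
(F3): holds.

(F1), (F2), (F3)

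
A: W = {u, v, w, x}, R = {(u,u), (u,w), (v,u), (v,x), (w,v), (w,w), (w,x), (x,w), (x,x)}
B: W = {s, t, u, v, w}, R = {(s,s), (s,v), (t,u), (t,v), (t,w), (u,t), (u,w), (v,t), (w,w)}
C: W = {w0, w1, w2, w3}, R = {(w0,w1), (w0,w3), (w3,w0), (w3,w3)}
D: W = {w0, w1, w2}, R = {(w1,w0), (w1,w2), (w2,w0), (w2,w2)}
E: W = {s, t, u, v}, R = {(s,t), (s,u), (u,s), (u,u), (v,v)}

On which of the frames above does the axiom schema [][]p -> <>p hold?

The schema corresponds to a generalized confluence (Geach) condition: forall x exists w (x R^2 w & xRw).
A: ✓.
B: fails — at v but no w* with vR²w* and vRw*.
C: fails — at w1 but no w with w1R²w and w1Rw.
D: fails — at w0 but no w with w0R²w and w0Rw.
E: fails — at t but no w with tR²w and tRw.
Valid on: A.

A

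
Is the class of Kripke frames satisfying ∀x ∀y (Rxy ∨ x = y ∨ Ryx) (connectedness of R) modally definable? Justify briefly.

Not definable by any modal formula

Modal frame validity is preserved under disjoint unions.
Take 2 disjoint single-world reflexive frames: each is trivially connected, but their disjoint union has 2 worlds with no edge between distinct components, so it is not connected.
So the class is not modally definable.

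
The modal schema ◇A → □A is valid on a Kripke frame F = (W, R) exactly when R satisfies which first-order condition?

Partial functionality

Suppose ◇A→□A is valid. Take Rxy, Rxz and set V(A)={y}. Then ◇A at x, so □A at x, so A at z, i.e. z=y.
Conversely, on a frame with partial functionality the schema holds at every world under every valuation.
So the correspondent is partial functionality.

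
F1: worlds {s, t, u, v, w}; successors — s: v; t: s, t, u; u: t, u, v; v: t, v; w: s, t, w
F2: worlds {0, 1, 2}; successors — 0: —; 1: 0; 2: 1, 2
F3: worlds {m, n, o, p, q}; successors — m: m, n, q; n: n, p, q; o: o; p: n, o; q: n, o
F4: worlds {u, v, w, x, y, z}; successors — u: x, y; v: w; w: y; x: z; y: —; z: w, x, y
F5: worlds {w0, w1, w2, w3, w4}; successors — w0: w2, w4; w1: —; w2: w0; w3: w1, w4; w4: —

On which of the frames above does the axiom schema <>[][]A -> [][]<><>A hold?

This is the axiom for a generalized confluence (Geach) condition; its first-order frame correspondent is forall x forall y forall z ((xRy & x R^2 z) -> exists w (y R^2 w & z R^2 w)).
F1: condition met.
F2: fails — 2R1, 2R²0 but no w with 1R²w and 0R²w.
F3: condition met.
F4: fails — uRy, uR²z but no t with yR²t and zR²t.
F5: fails — w0Rw2, w0R²w0 but no w with w2R²w and w0R²w.
Valid on: F1, F3.

F1, F3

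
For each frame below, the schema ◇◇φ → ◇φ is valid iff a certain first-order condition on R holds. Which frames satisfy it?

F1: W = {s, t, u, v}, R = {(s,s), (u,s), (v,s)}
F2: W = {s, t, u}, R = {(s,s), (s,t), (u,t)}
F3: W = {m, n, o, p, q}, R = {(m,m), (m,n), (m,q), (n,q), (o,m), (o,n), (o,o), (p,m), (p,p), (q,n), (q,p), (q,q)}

F1, F2

The schema corresponds to transitivity: ∀x ∀y ∀z (Rxy ∧ Ryz → Rxz).
F1: holds.
F2: holds.
F3: fails — Rom and Rmq but not Roq.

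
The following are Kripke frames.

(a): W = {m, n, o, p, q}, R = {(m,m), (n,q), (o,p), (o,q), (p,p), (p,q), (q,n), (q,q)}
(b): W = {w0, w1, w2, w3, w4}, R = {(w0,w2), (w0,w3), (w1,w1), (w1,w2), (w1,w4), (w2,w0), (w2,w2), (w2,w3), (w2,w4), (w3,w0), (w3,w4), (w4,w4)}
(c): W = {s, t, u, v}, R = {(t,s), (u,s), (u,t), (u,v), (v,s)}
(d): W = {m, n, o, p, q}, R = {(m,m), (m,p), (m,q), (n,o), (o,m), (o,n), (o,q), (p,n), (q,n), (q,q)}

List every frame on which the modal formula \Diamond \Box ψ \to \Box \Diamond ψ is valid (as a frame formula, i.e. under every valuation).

Frame correspondent (Sahlqvist): \forall x \forall y \forall z (Rxy \wedge Rxz \to \exists w (Ryw \wedge Rzw)) — i.e. convergence.
(a): condition met.
(b): fails — Rw2w4 and Rw2w0 but w4 and w0 have no common successor.
(c): fails — Rts and Rts but s and s have no common successor.
(d): fails — Rmm and Rmp but m and p have no common successor.

(a)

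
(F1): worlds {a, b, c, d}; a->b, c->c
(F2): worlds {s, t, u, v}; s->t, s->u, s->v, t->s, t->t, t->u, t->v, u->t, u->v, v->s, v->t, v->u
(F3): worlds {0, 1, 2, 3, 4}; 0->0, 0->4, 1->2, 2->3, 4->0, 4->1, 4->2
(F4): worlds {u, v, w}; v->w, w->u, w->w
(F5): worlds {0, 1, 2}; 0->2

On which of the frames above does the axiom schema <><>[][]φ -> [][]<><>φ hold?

This is the axiom for a generalized confluence (Geach) condition; its first-order frame correspondent is forall x forall y forall z ((x R^2 y & x R^2 z) -> exists w (y R^2 w & z R^2 w)).
(F1): satisfies the condition.
(F2): satisfies the condition.
(F3): fails — 0R²0, 0R²1 but no w with 0R²w and 1R²w.
(F4): fails — vR²u, vR²u but no t with uR²t and uR²t.
(F5): satisfies the condition.
Valid on: (F1), (F2), (F5).

(F1), (F2), (F5)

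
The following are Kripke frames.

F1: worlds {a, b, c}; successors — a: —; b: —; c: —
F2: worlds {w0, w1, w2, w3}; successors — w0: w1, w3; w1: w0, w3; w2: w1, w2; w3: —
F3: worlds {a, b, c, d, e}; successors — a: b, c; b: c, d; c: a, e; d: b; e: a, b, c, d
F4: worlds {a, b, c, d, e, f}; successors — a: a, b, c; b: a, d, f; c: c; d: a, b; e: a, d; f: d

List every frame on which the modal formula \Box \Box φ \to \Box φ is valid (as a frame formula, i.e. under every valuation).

F1

Frame correspondent (Sahlqvist): \forall x \forall y (Rxy \to \exists z (Rxz \wedge Rzy)) — i.e. density.
F1: holds.
F2: fails — Rw1w0 but no z with Rw1z and Rzw0.
F3: fails — Rbc but no z with Rbz and Rzc.
F4: fails — Rbf but no z with Rbz and Rzf.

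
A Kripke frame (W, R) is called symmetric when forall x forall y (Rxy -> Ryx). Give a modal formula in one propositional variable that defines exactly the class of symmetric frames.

q → □◇q

The condition is symmetry. The B schema q → □◇q defines it.
Suppose q→□◇q is valid. Take Rxy and set V(q)={x}. Then q at x, so □◇q at x, so ◇q at y, so some z with Ryz has q; z=x, i.e. Ryx.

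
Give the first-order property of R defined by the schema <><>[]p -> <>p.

This is a Sahlqvist (Geach-type) schema ◇^2□^1p → □^0◇^1p.
Minimal-valuation argument: fix x; take any y with xR^2y and any z with xR^0z. Set V(p) to the set of worlds R-reachable from y in exactly 1 step. Then □^1p holds at y, so the antecedent holds at x; validity forces ◇^1p at z, giving a w with zR^1w and yR^1w.
First-order correspondent: forall x forall y (x R^2 y -> exists w (yRw & xRw)).

forall x forall y (x R^2 y -> exists w (yRw & xRw))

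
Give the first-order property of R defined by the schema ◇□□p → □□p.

This is a Sahlqvist (Geach-type) schema ◇^1□^2p → □^2◇^0p.
Minimal-valuation argument: fix x; take any y with xR^1y and any z with xR^2z. Set V(p) to the set of worlds R-reachable from y in exactly 2 steps. Then □^2p holds at y, so the antecedent holds at x; validity forces ◇^0p at z, giving a w with zR^0w and yR^2w.
First-order correspondent: ∀x ∀y ∀z ((xRy ∧ xR²z) → ∃w (yR²w ∧ z = w)).

∀x ∀y ∀z ((xRy ∧ xR²z) → ∃w (yR²w ∧ z = w))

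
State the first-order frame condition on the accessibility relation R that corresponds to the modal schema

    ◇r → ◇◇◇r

This is a Sahlqvist (Geach-type) schema ◇^1□^0r → □^0◇^3r.
First-order correspondent: ∀x ∀y (xRy → ∃w (y = w ∧ xR³w)).

∀x ∀y (xRy → ∃w (y = w ∧ xR³w))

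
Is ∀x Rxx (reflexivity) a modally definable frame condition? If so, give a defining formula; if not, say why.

Definable; □p → p defines it

Yes: it is reflexivity, defined by the T schema □p → p.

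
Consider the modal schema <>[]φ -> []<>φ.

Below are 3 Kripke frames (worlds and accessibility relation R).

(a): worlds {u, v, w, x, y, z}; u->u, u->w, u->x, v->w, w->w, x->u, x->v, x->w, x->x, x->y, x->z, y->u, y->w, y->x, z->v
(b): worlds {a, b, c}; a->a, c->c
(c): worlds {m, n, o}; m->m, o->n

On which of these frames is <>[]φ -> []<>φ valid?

This is the axiom for convergence; its first-order frame correspondent is forall x forall y forall z (Rxy & Rxz -> exists w (Ryw & Rzw)).
(a): fails — Rxw and Rxz but w and z have no common successor.
(b): satisfies the condition.
(c): fails — Ron and Ron but n and n have no common successor.

(b)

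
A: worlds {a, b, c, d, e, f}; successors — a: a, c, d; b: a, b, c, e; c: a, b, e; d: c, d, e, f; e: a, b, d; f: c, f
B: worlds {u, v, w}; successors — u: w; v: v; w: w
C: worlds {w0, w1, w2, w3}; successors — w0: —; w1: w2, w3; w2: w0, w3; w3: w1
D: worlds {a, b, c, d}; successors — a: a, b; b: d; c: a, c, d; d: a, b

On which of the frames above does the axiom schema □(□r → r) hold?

B

Frame correspondent (Sahlqvist): ∀x ∀y (Rxy → Ryy) — i.e. shift-reflexivity.
A: fails — Rce but not Ree.
B: condition met.
C: fails — Rw1w2 but not Rw2w2.
D: fails — Rcd but not Rdd.
Valid on: B.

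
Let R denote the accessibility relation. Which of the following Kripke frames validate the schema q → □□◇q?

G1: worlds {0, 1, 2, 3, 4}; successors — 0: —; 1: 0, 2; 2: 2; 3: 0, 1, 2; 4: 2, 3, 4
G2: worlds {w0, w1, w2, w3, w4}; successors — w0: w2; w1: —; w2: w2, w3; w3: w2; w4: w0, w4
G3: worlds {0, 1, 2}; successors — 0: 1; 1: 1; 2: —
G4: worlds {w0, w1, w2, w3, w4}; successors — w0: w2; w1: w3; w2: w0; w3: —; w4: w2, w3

none

Frame correspondent (Sahlqvist): ∀x ∀z (xR²z → ∃w (x = w ∧ zRw)) — i.e. a generalized confluence (Geach) condition.
G1: fails — 1R²2 but no w with 1=w and 2Rw.
G2: fails — w0R²w2 but no w with w0=w and w2Rw.
G3: fails — 0R²1 but no w with 0=w and 1Rw.
G4: fails — w0R²w0 but no w with w0=w and w0Rw.
Valid on no frame.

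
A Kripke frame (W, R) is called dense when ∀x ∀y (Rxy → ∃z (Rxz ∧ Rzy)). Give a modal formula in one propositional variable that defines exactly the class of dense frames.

□□ψ → □ψ

This is density; the standard corresponding axiom is C4: □□ψ → □ψ.
Suppose □□ψ→□ψ is valid. Take Rxy and set V(ψ)={w : xR²w}. Then □□ψ at x, so □ψ at x, so ψ at y, i.e. ∃z(Rxz∧Rzy).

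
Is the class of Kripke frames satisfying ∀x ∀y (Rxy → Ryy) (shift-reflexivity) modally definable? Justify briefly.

The condition is shift-reflexivity. A defining modal formula is □(□r → r).
Suppose □(□r→r) is valid. Take Rxy and set V(r)={w : Ryw}. Then at y, □r holds; since □(□r→r) at x, □r→r at y, so r at y, i.e. Ryy.

Yes, by □(□r → r)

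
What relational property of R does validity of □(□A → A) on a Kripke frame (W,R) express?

Suppose □(□A→A) is valid. Take Rxy and set V(A)={w : Ryw}. Then at y, □A holds; since □(□A→A) at x, □A→A at y, so A at y, i.e. Ryy.

shift-reflexivity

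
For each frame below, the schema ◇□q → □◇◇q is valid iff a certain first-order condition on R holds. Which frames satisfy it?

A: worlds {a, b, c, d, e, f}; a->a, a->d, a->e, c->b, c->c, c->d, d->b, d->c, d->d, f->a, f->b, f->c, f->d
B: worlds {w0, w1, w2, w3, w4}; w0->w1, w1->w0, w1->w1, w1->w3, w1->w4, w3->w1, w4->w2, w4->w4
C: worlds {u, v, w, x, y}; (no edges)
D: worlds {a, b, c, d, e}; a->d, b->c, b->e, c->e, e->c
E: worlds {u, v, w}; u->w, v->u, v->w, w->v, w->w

C, E

The schema corresponds to a generalized confluence (Geach) condition: ∀x ∀y ∀z ((xRy ∧ xRz) → ∃w (yRw ∧ zR²w)).
A: fails — aRa, aRe but no w with aRw and eR²w.
B: fails — w1Rw0, w1Rw4 but no w with w0Rw and w4R²w.
C: condition met.
D: fails — aRd, aRd but no w with dRw and dR²w.
E: condition met.
Valid on: C, E.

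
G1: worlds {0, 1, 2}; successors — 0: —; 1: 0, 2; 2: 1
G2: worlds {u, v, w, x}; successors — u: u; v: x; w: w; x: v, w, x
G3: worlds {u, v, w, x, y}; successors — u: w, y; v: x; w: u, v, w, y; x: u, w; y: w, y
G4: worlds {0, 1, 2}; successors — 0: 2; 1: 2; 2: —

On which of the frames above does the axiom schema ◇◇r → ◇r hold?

G4

The schema corresponds to transitivity: ∀x ∀y ∀z (Rxy ∧ Ryz → Rxz).
G1: fails — R12 and R21 but not R11.
G2: fails — Rvx and Rxw but not Rvw.
G3: fails — Rxw and Rwy but not Rxy.
G4: condition met.
Valid on: G4.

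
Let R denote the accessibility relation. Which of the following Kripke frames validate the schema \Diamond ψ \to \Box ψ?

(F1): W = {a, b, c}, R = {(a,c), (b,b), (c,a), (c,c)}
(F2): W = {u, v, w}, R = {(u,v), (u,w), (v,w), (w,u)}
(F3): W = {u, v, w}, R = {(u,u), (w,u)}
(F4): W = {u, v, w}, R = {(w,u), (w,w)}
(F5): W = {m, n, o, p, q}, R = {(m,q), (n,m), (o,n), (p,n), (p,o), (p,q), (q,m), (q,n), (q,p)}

(F3)

Frame correspondent (Sahlqvist): \forall x \forall y \forall z (Rxy \wedge Rxz \to y = z) — i.e. partial functionality.
(F1): fails — c sees both a and c.
(F2): fails — u sees both v and w.
(F3): condition met.
(F4): fails — w sees both u and w.
(F5): fails — p sees both n and o.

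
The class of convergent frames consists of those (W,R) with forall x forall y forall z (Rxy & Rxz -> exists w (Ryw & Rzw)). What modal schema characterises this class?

This is convergence; the standard corresponding axiom is .2: ◇□p → □◇p.
Suppose ◇□p→□◇p is valid. Take Rxy, Rxz and set V(p)={w : Ryw}. Then □p at y so ◇□p at x, so □◇p at x, so ◇p at z, giving w with Rzw and Ryw.

◇□p → □◇p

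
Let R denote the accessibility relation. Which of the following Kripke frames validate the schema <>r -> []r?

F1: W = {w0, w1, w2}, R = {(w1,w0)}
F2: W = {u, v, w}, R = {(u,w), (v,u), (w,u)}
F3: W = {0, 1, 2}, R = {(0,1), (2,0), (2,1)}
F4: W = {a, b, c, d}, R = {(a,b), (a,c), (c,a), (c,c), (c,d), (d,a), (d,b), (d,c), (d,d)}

The schema corresponds to partial functionality: forall x forall y forall z (Rxy & Rxz -> y = z).
F1: satisfies the condition.
F2: satisfies the condition.
F3: fails — 2 sees both 0 and 1.
F4: fails — a sees both b and c.
Valid on: F1, F2.

F1, F2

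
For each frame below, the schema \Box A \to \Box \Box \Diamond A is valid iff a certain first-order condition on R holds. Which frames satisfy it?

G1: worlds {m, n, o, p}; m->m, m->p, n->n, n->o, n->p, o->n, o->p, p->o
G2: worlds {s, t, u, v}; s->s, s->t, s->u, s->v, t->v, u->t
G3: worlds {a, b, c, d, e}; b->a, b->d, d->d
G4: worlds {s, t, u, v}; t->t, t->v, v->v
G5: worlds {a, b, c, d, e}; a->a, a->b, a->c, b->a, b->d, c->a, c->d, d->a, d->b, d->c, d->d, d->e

This is the axiom for a generalized confluence (Geach) condition; its first-order frame correspondent is \forall x \forall z (x R^2 z \to \exists w (xRw \wedge zRw)).
G1: fails — mR²p but no w with mRw and pRw.
G2: fails — sR²v but no w with sRw and vRw.
G3: satisfies the condition.
G4: satisfies the condition.
G5: fails — bR²e but no w with bRw and eRw.

G3, G4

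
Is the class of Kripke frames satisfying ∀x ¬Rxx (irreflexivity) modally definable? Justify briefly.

Any modally definable frame class is closed under surjective bounded morphisms.
The 4-cycle (worlds a,b,c,d with a→b→c→d→a) is irreflexive, and the map sending every world to a single reflexive point • is a surjective bounded morphism (forth: every edge maps to (•,•); back: every world has a successor). So any modal formula valid on the 4-cycle is also valid on the reflexive point, which is not irreflexive.
Hence irreflexivity is not modally definable.

Not modally definable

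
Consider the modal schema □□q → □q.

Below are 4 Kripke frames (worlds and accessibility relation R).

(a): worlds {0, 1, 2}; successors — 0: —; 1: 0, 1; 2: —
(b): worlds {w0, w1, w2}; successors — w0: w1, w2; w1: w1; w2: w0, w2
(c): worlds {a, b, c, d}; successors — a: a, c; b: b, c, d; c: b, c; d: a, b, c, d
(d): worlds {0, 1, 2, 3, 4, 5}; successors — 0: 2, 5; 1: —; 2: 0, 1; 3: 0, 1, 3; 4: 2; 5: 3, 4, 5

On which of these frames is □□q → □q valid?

The schema corresponds to density: ∀x ∀y (Rxy → ∃z (Rxz ∧ Rzy)).
(a): condition met.
(b): condition met.
(c): condition met.
(d): fails — R02 but no z with R0z and Rz2.
Valid on: (a), (b), (c).

(a), (b), (c)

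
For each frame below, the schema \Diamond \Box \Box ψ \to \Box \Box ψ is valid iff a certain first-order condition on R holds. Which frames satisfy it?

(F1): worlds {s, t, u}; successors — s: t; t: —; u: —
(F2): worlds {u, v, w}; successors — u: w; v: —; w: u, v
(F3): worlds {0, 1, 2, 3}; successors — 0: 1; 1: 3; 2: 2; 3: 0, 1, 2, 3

(F1)

The schema corresponds to a generalized confluence (Geach) condition: \forall x \forall y \forall z ((xRy \wedge x R^2 z) \to \exists w (y R^2 w \wedge z = w)).
(F1): satisfies the condition.
(F2): fails — uRw, uR²u but no t with wR²t and u=t.
(F3): fails — 3R0, 3R²0 but no w with 0R²w and 0=w.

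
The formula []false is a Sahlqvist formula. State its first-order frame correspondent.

emptiness of R: forall x forall y ~Rxy

□⊥ is valid iff no world has any successor (otherwise □⊥ fails at any world with one).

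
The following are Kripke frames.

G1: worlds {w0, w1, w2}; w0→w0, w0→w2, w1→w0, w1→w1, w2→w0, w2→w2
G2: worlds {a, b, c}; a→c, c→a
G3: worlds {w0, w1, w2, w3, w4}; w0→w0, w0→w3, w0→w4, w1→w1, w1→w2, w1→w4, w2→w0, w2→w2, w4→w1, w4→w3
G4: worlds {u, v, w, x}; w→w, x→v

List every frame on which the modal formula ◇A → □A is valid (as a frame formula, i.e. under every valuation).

This is the axiom for partial functionality; its first-order frame correspondent is ∀x ∀y ∀z (Rxy ∧ Rxz → y = z).
G1: fails — w0 sees both w0 and w2.
G2: ✓.
G3: fails — w0 sees both w0 and w3.
G4: ✓.

G2, G4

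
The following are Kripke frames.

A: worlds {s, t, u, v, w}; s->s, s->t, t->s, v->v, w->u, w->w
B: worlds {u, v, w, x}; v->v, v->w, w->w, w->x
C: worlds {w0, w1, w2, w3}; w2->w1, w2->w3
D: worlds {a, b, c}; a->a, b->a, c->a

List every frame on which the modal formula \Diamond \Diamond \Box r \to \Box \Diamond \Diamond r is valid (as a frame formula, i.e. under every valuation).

The schema corresponds to a generalized confluence (Geach) condition: \forall x \forall y \forall z ((x R^2 y \wedge xRz) \to \exists w (yRw \wedge z R^2 w)).
A: fails — wR²u, wRu but no w* with uRw* and uR²w*.
B: fails — vR²x, vRv but no t with xRt and vR²t.
C: holds.
D: holds.
Valid on: C, D.

C, D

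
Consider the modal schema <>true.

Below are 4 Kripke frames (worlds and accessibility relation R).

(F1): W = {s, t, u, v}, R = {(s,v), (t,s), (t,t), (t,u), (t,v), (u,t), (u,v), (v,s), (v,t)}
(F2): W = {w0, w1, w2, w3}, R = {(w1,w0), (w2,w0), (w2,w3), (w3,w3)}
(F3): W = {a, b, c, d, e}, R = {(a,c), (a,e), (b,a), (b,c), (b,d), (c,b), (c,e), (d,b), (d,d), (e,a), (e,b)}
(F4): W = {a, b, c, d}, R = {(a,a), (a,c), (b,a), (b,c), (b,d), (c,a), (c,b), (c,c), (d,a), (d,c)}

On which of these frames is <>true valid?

(F1), (F3), (F4)

Frame correspondent (Sahlqvist): forall x exists y Rxy — i.e. seriality.
(F1): satisfies the condition.
(F2): fails — world w0 has no successor.
(F3): satisfies the condition.
(F4): satisfies the condition.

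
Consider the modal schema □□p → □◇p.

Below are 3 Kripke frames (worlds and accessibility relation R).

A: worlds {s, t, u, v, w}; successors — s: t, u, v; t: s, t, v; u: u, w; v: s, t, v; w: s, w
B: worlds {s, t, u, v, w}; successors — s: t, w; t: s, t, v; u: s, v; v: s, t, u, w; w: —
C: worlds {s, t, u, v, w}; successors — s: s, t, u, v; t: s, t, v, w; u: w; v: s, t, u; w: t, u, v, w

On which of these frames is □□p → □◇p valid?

The schema corresponds to a generalized confluence (Geach) condition: ∀x ∀z (xRz → ∃w (xR²w ∧ zRw)).
A: satisfies the condition.
B: fails — sRw but no w* with sR²w* and wRw*.
C: satisfies the condition.
Valid on: A, C.

A, C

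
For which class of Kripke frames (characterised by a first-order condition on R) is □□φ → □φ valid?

Suppose □□φ→□φ is valid. Take Rxy and set V(φ)={w : xR²w}. Then □□φ at x, so □φ at x, so φ at y, i.e. ∃z(Rxz∧Rzy).

density: ∀x ∀y (Rxy → ∃z (Rxz ∧ Rzy))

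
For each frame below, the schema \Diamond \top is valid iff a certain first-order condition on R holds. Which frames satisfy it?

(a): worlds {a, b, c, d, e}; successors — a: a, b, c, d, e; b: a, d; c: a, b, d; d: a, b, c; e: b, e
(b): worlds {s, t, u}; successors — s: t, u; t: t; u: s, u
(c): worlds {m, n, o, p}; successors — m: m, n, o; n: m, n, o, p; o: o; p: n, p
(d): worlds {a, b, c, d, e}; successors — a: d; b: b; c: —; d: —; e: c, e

The schema corresponds to seriality: \forall x \exists y Rxy.
(a): holds.
(b): holds.
(c): holds.
(d): fails — world c has no successor.

(a), (b), (c)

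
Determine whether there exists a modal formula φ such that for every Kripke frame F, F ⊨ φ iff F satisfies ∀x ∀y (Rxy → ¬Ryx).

If a class were modally definable it would be closed under surjective bounded morphisms (Goldblatt–Thomason).
The 3-cycle (worlds 0,1,2 with 0→1→2→0) is asymmetric. Mapping every world to a single reflexive point • is a surjective bounded morphism, and the reflexive point is not asymmetric (R•• but asymmetry requires ¬R••).
So no modal formula (or set of formulas) defines exactly the asymmetric frames.

No — not modally definable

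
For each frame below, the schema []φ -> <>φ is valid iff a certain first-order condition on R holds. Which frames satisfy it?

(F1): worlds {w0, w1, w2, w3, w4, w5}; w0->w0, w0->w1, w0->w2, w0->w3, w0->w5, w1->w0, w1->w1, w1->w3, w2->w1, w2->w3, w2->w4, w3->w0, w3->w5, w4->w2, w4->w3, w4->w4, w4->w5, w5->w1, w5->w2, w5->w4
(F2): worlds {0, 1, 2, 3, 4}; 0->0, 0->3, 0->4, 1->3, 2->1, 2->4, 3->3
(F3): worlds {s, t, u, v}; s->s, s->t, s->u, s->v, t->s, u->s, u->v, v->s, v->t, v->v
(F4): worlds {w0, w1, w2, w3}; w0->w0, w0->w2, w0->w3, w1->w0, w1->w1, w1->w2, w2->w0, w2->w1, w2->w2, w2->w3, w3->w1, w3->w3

The schema corresponds to seriality: forall x exists y Rxy.
(F1): ✓.
(F2): fails — world 4 has no successor.
(F3): ✓.
(F4): ✓.
Valid on: (F1), (F3), (F4).

(F1), (F3), (F4)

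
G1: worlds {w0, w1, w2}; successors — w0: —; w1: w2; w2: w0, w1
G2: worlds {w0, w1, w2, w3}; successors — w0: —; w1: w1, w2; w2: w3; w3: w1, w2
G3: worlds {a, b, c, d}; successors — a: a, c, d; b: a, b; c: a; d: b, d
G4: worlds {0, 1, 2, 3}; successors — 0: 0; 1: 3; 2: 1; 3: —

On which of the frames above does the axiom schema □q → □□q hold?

none

This is the axiom for transitivity; its first-order frame correspondent is ∀x ∀y ∀z (Rxy ∧ Ryz → Rxz).
G1: fails — Rw1w2 and Rw2w0 but not Rw1w0.
G2: fails — Rw1w2 and Rw2w3 but not Rw1w3.
G3: fails — Rba and Rac but not Rbc.
G4: fails — R21 and R13 but not R23.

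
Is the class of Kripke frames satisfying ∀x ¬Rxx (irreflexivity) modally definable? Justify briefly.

Not modally definable

Modal frame validity is preserved under surjective bounded morphisms.
The 2-cycle (worlds w0,w1 with w0→w1→w0) is irreflexive, and the map sending every world to a single reflexive point • is a surjective bounded morphism (forth: every edge maps to (•,•); back: every world has a successor). So any modal formula valid on the 2-cycle is also valid on the reflexive point, which is not irreflexive.
Hence irreflexivity is not modally definable.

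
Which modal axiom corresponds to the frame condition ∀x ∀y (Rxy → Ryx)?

This is symmetry; the standard corresponding axiom is B: r → □◇r.

r → □◇r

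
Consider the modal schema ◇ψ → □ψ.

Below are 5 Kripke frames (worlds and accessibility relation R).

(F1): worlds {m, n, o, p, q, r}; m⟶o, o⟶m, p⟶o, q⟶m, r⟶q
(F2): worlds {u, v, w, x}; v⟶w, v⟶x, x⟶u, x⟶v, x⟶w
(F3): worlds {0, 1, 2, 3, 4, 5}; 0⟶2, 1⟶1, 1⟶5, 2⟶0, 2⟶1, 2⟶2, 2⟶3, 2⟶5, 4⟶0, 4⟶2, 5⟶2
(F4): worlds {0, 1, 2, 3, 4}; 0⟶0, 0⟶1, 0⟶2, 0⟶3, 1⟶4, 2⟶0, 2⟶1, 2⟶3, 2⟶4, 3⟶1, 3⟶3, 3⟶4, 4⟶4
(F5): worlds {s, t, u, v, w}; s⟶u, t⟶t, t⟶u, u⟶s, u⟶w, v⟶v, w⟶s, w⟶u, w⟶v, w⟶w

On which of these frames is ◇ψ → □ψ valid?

This is the axiom for partial functionality; its first-order frame correspondent is ∀x ∀y ∀z (Rxy ∧ Rxz → y = z).
(F1): condition met.
(F2): fails — v sees both w and x.
(F3): fails — 1 sees both 1 and 5.
(F4): fails — 0 sees both 0 and 1.
(F5): fails — t sees both t and u.
Valid on: (F1).

(F1)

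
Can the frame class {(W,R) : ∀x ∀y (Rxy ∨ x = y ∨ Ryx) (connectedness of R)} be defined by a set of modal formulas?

Not definable by any modal formula

If a class were modally definable it would be closed under disjoint unions (Goldblatt–Thomason).
Take 2 disjoint single-world reflexive frames: each is trivially connected, but their disjoint union has 2 worlds with no edge between distinct components, so it is not connected.
Hence connectedness of R is not modally definable.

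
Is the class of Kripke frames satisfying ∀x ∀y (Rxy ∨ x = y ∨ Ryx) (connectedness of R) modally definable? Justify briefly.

Modal frame validity is preserved under disjoint unions.
Take 3 disjoint single-world reflexive frames: each is trivially connected, but their disjoint union has 3 worlds with no edge between distinct components, so it is not connected.
So no modal formula (or set of formulas) defines exactly the connected frames.

Not definable by any modal formula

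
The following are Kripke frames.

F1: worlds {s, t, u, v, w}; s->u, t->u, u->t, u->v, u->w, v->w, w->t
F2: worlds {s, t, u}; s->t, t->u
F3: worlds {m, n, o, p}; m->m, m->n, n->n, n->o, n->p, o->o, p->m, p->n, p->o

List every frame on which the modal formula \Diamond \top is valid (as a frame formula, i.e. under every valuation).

F1, F3

This is the axiom for seriality; its first-order frame correspondent is \forall x \exists y Rxy.
F1: condition met.
F2: fails — world u has no successor.
F3: condition met.
Valid on: F1, F3.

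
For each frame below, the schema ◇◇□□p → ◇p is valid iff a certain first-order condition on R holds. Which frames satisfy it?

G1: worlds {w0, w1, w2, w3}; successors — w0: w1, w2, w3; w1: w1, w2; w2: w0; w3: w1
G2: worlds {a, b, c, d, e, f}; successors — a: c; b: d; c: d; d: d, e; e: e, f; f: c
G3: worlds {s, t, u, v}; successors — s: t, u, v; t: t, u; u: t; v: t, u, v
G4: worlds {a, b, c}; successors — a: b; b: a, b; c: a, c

This is the axiom for a generalized confluence (Geach) condition; its first-order frame correspondent is ∀x ∀y (xR²y → ∃w (yR²w ∧ xRw)).
G1: fails — w2R²w2 but no w with w2R²w and w2Rw.
G2: fails — aR²d but no w with dR²w and aRw.
G3: holds.
G4: holds.

G3, G4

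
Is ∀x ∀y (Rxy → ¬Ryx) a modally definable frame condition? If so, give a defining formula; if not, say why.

Modal frame validity is preserved under surjective bounded morphisms.
The 4-cycle (worlds 0,1,2,3 with 0→1→2→3→0) is asymmetric. Mapping every world to a single reflexive point • is a surjective bounded morphism, and the reflexive point is not asymmetric (R•• but asymmetry requires ¬R••).
So the class is not modally definable.

No — not modally definable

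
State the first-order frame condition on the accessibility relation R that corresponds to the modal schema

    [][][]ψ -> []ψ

forall x forall z (xRz -> exists w (x R^3 w & z = w))

This is a Sahlqvist (Geach-type) schema ◇^0□^3ψ → □^1◇^0ψ.
First-order correspondent: forall x forall z (xRz -> exists w (x R^3 w & z = w)).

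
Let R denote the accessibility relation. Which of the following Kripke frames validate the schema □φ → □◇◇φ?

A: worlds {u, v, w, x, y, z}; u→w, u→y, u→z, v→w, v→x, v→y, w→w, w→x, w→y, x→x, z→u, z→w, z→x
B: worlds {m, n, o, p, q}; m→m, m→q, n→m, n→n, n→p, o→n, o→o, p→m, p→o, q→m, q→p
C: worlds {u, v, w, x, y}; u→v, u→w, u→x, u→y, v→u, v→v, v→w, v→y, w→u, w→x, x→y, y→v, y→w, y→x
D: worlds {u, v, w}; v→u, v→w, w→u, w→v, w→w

B, C

Frame correspondent (Sahlqvist): ∀x ∀z (xRz → ∃w (xRw ∧ zR²w)) — i.e. a generalized confluence (Geach) condition.
A: fails — uRy but no t with uRt and yR²t.
B: ✓.
C: ✓.
D: fails — vRu but no t with vRt and uR²t.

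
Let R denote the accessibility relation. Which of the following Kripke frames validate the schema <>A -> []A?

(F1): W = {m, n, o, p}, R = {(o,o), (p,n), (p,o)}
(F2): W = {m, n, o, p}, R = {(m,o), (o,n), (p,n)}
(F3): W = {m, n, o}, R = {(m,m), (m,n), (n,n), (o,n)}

(F2)

This is the axiom for partial functionality; its first-order frame correspondent is forall x forall y forall z (Rxy & Rxz -> y = z).
(F1): fails — p sees both n and o.
(F2): satisfies the condition.
(F3): fails — m sees both m and n.
Valid on: (F2).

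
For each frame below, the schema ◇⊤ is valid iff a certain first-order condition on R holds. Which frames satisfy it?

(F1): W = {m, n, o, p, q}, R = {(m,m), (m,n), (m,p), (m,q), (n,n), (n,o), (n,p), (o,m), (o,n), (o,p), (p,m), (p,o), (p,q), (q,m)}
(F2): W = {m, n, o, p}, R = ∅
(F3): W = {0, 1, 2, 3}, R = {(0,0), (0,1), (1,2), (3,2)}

The schema corresponds to seriality: ∀x ∃y Rxy.
(F1): condition met.
(F2): fails — world m has no successor.
(F3): fails — world 2 has no successor.

(F1)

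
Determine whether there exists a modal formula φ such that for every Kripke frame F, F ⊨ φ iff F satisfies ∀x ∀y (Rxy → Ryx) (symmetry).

The condition is symmetry. A defining modal formula is r → □◇r.

Definable; r → □◇r defines it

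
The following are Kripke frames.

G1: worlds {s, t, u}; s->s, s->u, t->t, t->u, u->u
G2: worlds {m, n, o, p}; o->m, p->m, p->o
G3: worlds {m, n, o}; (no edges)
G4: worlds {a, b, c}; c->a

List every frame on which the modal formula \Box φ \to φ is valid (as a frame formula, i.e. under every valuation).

G1

The schema corresponds to reflexivity: \forall x Rxx.
G1: condition met.
G2: fails — world m does not see itself.
G3: fails — world m does not see itself.
G4: fails — world a does not see itself.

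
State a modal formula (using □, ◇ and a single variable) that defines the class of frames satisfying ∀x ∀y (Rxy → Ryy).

A defining formula is □(□q → q) (the T□ axiom).
Suppose □(□q→q) is valid. Take Rxy and set V(q)={w : Ryw}. Then at y, □q holds; since □(□q→q) at x, □q→q at y, so q at y, i.e. Ryy.

□(□q → q)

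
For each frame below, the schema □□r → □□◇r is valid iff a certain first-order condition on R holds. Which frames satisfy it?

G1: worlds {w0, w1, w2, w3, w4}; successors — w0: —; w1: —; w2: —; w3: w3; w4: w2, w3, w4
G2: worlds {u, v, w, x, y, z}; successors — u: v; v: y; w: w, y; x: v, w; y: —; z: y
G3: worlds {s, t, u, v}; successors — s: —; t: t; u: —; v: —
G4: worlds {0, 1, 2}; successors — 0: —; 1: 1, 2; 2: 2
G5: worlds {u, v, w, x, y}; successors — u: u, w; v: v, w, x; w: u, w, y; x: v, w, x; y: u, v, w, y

G3, G4, G5

This is the axiom for a generalized confluence (Geach) condition; its first-order frame correspondent is ∀x ∀z (xR²z → ∃w (xR²w ∧ zRw)).
G1: fails — w4R²w2 but no w with w4R²w and w2Rw.
G2: fails — uR²y but no t with uR²t and yRt.
G3: satisfies the condition.
G4: satisfies the condition.
G5: satisfies the condition.
Valid on: G3, G4, G5.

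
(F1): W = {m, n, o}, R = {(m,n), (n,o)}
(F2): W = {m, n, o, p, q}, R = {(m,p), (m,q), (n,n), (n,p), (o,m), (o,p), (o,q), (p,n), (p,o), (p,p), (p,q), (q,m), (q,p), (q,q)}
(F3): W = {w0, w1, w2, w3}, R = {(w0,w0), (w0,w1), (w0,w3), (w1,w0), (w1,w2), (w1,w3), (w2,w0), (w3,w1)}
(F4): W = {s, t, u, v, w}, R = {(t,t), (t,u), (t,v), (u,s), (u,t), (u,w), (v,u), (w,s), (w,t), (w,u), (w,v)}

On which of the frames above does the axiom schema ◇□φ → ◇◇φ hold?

(F2), (F3)

The schema corresponds to a generalized confluence (Geach) condition: ∀x ∀y (xRy → ∃w (yRw ∧ xR²w)).
(F1): fails — nRo but no w with oRw and nR²w.
(F2): satisfies the condition.
(F3): satisfies the condition.
(F4): fails — uRs but no w* with sRw* and uR²w*.
Valid on: (F2), (F3).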